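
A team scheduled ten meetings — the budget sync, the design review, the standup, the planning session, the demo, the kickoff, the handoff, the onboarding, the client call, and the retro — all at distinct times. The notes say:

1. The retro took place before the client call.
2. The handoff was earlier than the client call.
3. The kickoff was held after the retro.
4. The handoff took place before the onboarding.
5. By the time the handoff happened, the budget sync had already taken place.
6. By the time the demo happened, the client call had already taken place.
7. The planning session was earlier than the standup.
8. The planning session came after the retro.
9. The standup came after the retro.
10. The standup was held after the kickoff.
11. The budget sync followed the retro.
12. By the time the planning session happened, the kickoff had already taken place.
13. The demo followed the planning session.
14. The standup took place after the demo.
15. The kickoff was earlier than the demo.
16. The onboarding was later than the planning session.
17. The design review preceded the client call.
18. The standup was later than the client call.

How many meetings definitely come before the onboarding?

Directly stated before the onboarding: the handoff and the planning session.
The budget sync reaches the onboarding via the budget sync → the handoff → the onboarding.
The kickoff reaches the onboarding via the kickoff → the planning session → the onboarding.
The retro reaches the onboarding via the retro → the planning session → the onboarding.
No chain forces the demo (or any of the others) ahead of the onboarding.
That's the budget sync, the handoff, the kickoff, the planning session, and the retro — 5 in all.

5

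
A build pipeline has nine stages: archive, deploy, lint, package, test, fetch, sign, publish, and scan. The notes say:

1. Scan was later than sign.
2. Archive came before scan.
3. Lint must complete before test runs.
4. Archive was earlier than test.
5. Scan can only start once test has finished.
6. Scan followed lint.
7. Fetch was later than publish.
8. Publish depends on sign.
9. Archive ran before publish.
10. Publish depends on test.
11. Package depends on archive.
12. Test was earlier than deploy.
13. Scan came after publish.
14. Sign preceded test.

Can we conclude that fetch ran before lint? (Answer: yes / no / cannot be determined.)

no

Tracing the constraints gives lint → test → publish → fetch, so lint must come before fetch.
That means fetch cannot be before lint.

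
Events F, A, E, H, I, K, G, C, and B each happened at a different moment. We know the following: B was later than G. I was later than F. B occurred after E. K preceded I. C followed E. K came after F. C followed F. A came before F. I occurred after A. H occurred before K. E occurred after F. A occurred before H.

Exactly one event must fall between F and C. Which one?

E

Tracing the constraints gives F → E → C, so E sits after F and before C.
No other event is forced both after F and before C.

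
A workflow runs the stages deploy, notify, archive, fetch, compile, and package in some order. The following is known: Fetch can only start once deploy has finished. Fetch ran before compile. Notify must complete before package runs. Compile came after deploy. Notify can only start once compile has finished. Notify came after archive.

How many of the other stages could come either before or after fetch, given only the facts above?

1

Forced before fetch: deploy; forced after fetch: compile, notify, and package.
That leaves archive with no forced order relative to fetch — 1.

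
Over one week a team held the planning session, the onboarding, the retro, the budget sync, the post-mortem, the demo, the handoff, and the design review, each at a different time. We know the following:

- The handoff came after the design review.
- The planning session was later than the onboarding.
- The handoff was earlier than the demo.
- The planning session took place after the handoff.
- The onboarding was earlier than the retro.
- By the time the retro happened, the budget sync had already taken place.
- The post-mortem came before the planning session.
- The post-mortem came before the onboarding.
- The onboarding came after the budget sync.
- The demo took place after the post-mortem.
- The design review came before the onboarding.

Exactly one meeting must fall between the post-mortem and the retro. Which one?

the onboarding

Tracing the constraints gives the post-mortem → the onboarding → the retro, so the onboarding sits after the post-mortem and before the retro.
No other meeting is forced both after the post-mortem and before the retro.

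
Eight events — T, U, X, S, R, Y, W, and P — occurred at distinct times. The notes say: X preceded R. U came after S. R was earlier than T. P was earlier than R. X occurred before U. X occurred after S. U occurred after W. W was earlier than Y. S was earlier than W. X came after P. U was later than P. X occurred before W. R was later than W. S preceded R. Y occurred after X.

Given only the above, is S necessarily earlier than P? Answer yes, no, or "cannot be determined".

No chain of stated constraints runs from S to P, and none runs from P to S either.
So the relative order of S and P is not fixed by the given facts.

cannot be determined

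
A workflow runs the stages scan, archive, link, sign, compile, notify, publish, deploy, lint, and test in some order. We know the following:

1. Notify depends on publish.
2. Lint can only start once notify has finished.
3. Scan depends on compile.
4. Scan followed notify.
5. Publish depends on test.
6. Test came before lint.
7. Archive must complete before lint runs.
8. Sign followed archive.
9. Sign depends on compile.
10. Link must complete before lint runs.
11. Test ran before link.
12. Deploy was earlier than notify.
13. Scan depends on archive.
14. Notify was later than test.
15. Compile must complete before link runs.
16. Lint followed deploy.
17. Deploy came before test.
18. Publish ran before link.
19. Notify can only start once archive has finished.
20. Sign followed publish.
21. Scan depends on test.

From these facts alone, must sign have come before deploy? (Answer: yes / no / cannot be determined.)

no

Tracing the constraints gives deploy → test → publish → sign, so deploy must come before sign.
That means sign cannot be before deploy.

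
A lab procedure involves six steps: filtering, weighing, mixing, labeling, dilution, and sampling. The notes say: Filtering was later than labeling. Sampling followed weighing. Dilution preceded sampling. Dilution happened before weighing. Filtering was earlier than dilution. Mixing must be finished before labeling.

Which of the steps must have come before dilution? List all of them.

Directly stated before dilution: filtering.
Labeling reaches dilution via labeling → filtering → dilution.
Mixing reaches dilution via mixing → labeling → filtering → dilution.

filtering, labeling, mixing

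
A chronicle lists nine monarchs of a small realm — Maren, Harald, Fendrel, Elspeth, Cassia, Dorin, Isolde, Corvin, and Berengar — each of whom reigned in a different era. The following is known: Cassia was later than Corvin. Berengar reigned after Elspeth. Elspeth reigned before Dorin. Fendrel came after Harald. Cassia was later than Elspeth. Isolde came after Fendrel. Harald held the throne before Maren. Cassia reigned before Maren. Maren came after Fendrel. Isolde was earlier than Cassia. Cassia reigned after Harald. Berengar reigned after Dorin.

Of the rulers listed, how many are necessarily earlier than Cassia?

Directly stated before Cassia: Corvin, Elspeth, Harald, and Isolde.
Fendrel reaches Cassia via Fendrel → Isolde → Cassia.
No chain forces Dorin (or any of the others) ahead of Cassia.
That's Corvin, Elspeth, Fendrel, Harald, and Isolde — 5 in all.

5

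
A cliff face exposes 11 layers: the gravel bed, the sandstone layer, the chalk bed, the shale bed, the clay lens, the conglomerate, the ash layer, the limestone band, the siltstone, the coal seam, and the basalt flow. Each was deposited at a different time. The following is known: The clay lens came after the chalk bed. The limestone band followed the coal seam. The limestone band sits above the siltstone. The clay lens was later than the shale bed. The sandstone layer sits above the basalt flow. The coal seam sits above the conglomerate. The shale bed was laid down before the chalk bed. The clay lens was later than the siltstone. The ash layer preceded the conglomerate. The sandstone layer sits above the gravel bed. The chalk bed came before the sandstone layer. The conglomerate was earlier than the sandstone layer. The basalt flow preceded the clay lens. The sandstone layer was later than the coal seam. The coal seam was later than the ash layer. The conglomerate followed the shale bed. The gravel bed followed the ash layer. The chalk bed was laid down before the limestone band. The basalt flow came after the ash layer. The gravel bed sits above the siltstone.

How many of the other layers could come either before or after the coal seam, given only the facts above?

5

Forced before the coal seam: the ash layer, the conglomerate, and the shale bed; forced after the coal seam: the limestone band and the sandstone layer.
That leaves the basalt flow, the chalk bed, the clay lens, the gravel bed, and the siltstone with no forced order relative to the coal seam — 5.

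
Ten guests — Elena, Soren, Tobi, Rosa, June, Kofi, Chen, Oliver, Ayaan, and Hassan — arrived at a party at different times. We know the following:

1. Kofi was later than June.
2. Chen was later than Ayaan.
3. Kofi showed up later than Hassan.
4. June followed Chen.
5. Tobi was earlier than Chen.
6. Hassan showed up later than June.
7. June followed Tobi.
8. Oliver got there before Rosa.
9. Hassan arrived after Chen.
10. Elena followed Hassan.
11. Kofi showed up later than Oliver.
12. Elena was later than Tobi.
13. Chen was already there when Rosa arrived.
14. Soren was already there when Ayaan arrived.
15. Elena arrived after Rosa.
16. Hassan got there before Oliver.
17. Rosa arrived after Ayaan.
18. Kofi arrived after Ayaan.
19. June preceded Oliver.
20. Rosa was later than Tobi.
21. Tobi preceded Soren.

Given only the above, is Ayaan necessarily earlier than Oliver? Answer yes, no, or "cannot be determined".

Chain the constraints: Ayaan → Chen → Hassan → Oliver. Each link is directly stated, so Ayaan comes before Oliver.

yes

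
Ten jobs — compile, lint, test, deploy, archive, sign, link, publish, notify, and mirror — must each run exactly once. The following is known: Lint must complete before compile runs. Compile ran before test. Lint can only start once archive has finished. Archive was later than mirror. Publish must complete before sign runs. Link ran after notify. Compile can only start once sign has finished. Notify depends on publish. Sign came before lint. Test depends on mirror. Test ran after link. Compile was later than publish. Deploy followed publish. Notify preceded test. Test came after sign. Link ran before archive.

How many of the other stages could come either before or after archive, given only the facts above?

2

Forced before archive: link, mirror, notify, and publish; forced after archive: compile, lint, and test.
That leaves deploy and sign with no forced order relative to archive — 2.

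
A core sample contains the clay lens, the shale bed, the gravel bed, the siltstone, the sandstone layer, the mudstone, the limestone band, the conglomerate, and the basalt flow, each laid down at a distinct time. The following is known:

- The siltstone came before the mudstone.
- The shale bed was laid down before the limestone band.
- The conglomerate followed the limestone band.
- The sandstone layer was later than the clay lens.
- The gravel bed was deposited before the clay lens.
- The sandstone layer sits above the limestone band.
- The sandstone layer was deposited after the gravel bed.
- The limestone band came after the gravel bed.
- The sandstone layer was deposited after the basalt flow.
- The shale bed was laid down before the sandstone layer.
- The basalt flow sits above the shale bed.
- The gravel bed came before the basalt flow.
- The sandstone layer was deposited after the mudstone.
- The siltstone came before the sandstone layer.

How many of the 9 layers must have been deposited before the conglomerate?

3

Directly stated before the conglomerate: the limestone band.
The gravel bed reaches the conglomerate via the gravel bed → the limestone band → the conglomerate.
The shale bed reaches the conglomerate via the shale bed → the limestone band → the conglomerate.
No chain forces the basalt flow (or any of the others) ahead of the conglomerate.
That's the gravel bed, the limestone band, and the shale bed — 3 in all.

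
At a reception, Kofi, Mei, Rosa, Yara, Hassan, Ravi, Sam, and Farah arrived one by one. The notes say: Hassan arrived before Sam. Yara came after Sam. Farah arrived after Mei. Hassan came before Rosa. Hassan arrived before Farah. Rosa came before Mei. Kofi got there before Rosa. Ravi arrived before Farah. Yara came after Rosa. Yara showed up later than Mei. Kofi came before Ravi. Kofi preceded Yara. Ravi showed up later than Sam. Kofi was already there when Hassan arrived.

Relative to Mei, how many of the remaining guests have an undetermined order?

2

Forced before Mei: Hassan, Kofi, and Rosa; forced after Mei: Farah and Yara.
That leaves Ravi and Sam with no forced order relative to Mei — 2.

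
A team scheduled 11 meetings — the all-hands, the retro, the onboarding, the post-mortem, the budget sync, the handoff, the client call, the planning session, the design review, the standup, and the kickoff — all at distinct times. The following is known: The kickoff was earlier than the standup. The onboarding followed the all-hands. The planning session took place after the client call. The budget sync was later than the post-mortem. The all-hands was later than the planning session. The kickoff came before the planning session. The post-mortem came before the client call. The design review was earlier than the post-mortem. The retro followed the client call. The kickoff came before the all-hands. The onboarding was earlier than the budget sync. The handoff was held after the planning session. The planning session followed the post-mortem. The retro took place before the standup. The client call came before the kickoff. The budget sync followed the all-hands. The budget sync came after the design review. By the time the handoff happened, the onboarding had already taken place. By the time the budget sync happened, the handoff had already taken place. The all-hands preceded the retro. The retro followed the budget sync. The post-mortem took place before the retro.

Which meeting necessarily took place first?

The design review has a chain of constraints placing it before every other meeting, so the design review must be first.

the design review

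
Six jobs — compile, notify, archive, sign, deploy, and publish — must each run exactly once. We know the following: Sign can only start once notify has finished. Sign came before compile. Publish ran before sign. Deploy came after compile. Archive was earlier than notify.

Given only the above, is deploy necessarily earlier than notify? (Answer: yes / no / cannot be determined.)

no

Tracing the constraints gives notify → sign → compile → deploy, so notify must come before deploy.
That means deploy cannot be before notify.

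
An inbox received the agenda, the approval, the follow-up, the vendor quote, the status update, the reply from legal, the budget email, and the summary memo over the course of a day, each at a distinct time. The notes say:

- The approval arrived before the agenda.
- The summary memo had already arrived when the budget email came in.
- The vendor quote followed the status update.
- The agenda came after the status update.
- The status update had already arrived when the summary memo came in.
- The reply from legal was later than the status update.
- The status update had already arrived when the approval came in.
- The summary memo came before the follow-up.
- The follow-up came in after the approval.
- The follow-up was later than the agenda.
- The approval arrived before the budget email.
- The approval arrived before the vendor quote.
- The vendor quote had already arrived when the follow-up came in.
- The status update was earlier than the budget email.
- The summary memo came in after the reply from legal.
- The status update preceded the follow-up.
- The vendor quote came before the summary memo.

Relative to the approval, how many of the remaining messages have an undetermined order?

1

Forced before the approval: the status update; forced after the approval: the agenda, the budget email, the follow-up, the summary memo, and the vendor quote.
That leaves the reply from legal with no forced order relative to the approval — 1.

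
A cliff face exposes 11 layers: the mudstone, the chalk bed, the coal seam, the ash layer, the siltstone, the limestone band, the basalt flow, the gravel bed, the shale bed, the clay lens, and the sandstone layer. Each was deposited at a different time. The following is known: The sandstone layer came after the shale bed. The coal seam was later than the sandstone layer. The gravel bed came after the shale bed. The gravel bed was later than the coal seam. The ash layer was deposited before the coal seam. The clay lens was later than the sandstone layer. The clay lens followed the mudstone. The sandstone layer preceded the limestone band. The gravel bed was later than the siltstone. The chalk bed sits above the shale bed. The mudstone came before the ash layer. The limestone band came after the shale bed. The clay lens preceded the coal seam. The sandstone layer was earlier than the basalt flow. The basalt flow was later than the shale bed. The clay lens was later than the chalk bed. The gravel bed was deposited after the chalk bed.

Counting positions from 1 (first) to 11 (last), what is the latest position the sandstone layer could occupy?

6

The sandstone layer must come before the basalt flow, the clay lens, the coal seam, the gravel bed, and the limestone band — 5 layers forced after it.
Everything else can be placed before the sandstone layer in some valid order, so the sandstone layer can sit as late as position 11 − 5 = 6.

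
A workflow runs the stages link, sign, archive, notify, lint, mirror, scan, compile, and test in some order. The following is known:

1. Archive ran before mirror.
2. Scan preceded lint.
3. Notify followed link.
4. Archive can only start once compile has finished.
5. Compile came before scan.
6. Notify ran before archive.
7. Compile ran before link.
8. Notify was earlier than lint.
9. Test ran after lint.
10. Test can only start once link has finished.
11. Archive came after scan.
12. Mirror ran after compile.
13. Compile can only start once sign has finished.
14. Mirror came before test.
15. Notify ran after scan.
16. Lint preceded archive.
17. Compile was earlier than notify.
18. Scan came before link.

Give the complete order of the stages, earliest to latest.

The constraints fix every adjacent pair, so only one ordering works:
sign → compile → scan → link → notify → lint → archive → mirror → test.

sign, compile, scan, link, notify, lint, archive, mirror, test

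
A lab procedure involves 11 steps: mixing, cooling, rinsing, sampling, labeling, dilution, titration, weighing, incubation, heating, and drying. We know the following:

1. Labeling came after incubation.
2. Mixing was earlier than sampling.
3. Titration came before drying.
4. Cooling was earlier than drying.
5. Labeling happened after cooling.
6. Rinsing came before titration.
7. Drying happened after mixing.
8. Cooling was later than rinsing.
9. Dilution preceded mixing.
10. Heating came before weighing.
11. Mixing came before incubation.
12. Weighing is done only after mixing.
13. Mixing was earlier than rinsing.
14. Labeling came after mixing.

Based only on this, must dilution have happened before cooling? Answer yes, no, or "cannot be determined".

Chain the constraints: dilution → mixing → rinsing → cooling. Each link is directly stated, so dilution comes before cooling.

yes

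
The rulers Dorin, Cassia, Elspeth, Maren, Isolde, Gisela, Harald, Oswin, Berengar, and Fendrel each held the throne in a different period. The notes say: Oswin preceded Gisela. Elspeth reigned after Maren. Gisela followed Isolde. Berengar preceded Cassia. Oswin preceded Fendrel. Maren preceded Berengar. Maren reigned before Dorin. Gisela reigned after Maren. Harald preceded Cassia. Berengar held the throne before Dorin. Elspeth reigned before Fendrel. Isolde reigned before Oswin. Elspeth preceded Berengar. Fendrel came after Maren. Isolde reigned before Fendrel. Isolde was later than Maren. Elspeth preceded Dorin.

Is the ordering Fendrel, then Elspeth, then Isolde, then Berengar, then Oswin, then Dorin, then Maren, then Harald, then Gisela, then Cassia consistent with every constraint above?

The constraints require Elspeth before Fendrel, but in the proposed sequence Fendrel appears ahead of Elspeth. That one violation is enough.

no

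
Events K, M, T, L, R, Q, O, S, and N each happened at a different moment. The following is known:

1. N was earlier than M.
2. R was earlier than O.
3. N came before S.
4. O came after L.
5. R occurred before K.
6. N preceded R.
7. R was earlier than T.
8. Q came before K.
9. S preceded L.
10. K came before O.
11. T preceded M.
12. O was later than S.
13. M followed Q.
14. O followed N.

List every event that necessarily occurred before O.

Directly stated before O: K, L, N, R, and S.
Q reaches O via Q → K → O.
No chain forces T (or any of the others) ahead of O.

K, L, N, Q, R, S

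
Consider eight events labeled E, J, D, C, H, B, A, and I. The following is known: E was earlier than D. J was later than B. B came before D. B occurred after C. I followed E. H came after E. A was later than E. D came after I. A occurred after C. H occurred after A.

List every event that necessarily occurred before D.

B, C, E, I

Directly stated before D: B, E, and I.
C reaches D via C → B → D.
No chain forces J (or any of the others) ahead of D.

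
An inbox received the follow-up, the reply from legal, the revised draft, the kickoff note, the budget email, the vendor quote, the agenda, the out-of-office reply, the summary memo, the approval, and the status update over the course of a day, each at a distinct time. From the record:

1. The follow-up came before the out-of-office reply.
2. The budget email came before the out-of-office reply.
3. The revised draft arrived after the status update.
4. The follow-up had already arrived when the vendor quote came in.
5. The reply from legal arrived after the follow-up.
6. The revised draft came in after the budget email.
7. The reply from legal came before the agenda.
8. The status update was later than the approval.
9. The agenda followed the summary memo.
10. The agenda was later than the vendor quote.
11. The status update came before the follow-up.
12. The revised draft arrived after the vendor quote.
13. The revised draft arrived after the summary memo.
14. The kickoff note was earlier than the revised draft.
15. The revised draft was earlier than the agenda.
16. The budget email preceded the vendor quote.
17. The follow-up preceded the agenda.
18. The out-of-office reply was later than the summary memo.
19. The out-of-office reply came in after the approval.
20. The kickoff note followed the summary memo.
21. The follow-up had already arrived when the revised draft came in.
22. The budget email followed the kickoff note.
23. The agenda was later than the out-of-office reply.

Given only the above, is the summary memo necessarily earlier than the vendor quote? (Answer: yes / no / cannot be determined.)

yes

Chain the constraints: the summary memo → the kickoff note → the budget email → the vendor quote. Each link is directly stated, so the summary memo comes before the vendor quote.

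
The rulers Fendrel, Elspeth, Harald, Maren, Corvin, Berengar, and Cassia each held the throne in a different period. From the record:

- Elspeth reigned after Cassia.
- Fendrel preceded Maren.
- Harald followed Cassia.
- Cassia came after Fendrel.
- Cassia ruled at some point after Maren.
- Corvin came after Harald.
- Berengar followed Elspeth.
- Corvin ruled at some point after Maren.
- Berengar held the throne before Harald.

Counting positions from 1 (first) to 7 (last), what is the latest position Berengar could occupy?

Berengar must come before Corvin and Harald — 2 rulers forced after them.
Everything else can be placed before Berengar in some valid order, so Berengar can sit as late as position 7 − 2 = 5.

5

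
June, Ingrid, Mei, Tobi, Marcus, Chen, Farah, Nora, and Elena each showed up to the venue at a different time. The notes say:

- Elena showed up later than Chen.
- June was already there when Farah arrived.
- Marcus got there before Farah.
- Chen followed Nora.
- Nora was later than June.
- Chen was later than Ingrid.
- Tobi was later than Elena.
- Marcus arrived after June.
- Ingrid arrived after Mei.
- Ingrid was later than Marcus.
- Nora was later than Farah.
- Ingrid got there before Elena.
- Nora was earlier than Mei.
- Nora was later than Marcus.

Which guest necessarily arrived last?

Every other guest has a chain of constraints placing them before Tobi, so Tobi is last.

Tobi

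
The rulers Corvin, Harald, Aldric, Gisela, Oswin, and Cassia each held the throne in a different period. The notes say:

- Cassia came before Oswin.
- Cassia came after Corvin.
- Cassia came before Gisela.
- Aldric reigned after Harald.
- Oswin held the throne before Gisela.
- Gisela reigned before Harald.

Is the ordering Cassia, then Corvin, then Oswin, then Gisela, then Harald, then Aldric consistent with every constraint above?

The constraints require Corvin before Cassia, but in the proposed sequence Cassia appears ahead of Corvin. That one violation is enough.

no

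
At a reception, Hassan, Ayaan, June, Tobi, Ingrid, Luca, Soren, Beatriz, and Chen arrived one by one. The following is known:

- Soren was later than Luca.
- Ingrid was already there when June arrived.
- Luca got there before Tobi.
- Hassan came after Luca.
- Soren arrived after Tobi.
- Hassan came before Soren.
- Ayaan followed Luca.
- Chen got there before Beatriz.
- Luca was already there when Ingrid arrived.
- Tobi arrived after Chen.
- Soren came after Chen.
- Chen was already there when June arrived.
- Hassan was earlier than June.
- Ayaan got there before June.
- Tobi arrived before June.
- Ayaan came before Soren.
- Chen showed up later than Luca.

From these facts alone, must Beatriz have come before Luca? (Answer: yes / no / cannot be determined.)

Tracing the constraints gives Luca → Chen → Beatriz, so Luca must come before Beatriz.
That means Beatriz cannot be before Luca.

no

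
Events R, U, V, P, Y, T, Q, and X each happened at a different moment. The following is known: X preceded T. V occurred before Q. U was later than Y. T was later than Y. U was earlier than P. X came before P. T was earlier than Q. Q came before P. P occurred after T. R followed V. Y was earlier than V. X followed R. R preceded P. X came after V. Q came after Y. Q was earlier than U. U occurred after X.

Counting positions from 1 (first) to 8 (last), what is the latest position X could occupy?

4

X must come before P, Q, T, and U — 4 events forced after it.
Everything else can be placed before X in some valid order, so X can sit as late as position 8 − 4 = 4.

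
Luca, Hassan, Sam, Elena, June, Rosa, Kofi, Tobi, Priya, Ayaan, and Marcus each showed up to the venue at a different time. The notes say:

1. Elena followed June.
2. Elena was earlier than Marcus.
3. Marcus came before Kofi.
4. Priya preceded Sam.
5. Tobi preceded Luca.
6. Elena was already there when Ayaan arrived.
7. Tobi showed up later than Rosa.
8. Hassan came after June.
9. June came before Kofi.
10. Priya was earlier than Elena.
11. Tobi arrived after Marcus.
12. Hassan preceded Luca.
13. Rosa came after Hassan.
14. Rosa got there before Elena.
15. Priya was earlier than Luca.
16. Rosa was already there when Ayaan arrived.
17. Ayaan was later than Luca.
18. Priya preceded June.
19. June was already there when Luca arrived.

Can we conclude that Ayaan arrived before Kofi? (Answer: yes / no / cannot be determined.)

cannot be determined

No chain of stated constraints runs from Ayaan to Kofi, and none runs from Kofi to Ayaan either.
So the relative order of Ayaan and Kofi is not fixed by the given facts.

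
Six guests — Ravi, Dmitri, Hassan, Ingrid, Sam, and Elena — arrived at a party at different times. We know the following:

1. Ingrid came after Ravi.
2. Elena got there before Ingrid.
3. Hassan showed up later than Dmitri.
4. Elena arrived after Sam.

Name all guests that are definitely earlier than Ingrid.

Directly stated before Ingrid: Elena and Ravi.
Sam reaches Ingrid via Sam → Elena → Ingrid.
No chain forces Dmitri (or any of the others) ahead of Ingrid.

Elena, Ravi, Sam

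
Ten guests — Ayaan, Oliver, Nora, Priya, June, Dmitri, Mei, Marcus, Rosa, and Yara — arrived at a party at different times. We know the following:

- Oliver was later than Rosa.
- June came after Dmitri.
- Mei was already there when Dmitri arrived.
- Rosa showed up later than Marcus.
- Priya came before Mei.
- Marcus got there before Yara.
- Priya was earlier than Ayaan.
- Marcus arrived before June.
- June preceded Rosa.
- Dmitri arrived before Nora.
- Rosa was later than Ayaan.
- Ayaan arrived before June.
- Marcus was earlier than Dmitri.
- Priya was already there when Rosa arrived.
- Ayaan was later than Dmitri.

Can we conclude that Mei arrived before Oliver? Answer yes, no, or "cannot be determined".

yes

Chain the constraints: Mei → Dmitri → June → Rosa → Oliver. Each link is directly stated, so Mei comes before Oliver.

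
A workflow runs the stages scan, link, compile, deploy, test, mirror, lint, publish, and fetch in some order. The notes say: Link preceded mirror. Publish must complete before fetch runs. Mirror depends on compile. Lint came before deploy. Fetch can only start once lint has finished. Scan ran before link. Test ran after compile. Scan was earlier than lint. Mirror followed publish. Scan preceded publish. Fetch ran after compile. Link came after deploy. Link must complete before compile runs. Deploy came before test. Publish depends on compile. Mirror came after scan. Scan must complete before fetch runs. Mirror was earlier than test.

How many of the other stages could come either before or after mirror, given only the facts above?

Forced before mirror: compile, deploy, link, lint, publish, and scan; forced after mirror: test.
That leaves fetch with no forced order relative to mirror — 1.

1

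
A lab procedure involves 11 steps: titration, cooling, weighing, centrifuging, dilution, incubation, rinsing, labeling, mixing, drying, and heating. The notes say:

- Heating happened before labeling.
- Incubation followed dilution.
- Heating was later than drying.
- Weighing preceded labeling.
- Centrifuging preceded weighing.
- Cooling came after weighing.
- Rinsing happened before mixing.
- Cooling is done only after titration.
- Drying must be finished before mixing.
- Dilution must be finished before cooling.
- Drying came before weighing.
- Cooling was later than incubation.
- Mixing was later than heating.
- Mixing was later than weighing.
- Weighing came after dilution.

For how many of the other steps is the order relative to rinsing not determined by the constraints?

9

Forced after rinsing: mixing.
That leaves centrifuging, cooling, dilution, drying, heating, incubation, labeling, titration, and weighing with no forced order relative to rinsing — 9.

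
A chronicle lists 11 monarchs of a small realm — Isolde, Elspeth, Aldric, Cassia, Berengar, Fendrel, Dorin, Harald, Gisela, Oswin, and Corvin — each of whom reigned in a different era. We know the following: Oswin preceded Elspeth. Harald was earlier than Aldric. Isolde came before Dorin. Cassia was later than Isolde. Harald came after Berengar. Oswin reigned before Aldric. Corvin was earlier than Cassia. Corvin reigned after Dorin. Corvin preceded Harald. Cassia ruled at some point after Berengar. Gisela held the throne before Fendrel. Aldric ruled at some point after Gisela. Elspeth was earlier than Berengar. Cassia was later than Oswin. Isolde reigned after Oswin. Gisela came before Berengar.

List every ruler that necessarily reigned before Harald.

Berengar, Corvin, Dorin, Elspeth, Gisela, Isolde, Oswin

Directly stated before Harald: Berengar and Corvin.
Dorin reaches Harald via Dorin → Corvin → Harald.
Elspeth reaches Harald via Elspeth → Berengar → Harald.
Gisela reaches Harald via Gisela → Berengar → Harald.
Likewise Isolde and Oswin each reach Harald by chaining the stated constraints.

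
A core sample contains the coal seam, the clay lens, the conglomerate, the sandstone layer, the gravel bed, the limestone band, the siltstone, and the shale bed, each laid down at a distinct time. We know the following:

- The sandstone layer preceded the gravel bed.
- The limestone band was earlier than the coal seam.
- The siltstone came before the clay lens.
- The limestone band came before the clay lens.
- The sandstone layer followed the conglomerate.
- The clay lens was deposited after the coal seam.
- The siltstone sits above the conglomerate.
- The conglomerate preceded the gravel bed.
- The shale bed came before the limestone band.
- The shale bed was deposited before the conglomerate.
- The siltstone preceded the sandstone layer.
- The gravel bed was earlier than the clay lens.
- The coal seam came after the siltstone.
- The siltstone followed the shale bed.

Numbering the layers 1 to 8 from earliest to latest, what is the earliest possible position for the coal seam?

The conglomerate, the limestone band, the shale bed, and the siltstone must all come before the coal seam — 4 forced predecessors.
Nothing else is forced ahead of the coal seam, so its earliest slot is position 4 + 1 = 5.

5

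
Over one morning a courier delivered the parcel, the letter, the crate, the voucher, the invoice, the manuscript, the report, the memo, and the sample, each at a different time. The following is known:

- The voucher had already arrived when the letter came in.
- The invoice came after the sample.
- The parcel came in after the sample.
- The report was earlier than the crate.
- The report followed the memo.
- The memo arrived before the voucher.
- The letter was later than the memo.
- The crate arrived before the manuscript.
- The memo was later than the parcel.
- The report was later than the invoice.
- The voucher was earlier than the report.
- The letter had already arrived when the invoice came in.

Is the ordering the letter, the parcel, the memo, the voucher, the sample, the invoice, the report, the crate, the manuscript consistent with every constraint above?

no

The constraints require the sample before the parcel, but in the proposed sequence the parcel appears ahead of the sample. That one violation is enough.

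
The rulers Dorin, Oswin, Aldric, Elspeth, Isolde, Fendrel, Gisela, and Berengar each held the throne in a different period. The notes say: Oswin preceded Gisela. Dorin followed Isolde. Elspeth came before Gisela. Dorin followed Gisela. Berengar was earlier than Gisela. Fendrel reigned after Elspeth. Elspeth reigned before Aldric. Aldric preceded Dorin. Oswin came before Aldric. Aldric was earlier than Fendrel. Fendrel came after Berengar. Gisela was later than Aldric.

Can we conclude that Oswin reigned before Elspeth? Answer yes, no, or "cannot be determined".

cannot be determined

No chain of stated constraints runs from Oswin to Elspeth, and none runs from Elspeth to Oswin either.
So the relative order of Oswin and Elspeth is not fixed by the given facts.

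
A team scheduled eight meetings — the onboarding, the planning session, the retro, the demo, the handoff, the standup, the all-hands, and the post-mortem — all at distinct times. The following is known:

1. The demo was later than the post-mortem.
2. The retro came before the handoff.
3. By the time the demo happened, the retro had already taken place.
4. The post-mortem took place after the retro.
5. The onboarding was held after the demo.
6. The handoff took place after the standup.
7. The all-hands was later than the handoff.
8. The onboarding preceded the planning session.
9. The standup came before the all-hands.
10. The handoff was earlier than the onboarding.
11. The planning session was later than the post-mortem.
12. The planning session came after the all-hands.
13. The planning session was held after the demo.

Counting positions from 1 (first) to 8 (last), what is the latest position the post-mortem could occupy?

5

The post-mortem must come before the demo, the onboarding, and the planning session — 3 meetings forced after it.
Everything else can be placed before the post-mortem in some valid order, so the post-mortem can sit as late as position 8 − 3 = 5.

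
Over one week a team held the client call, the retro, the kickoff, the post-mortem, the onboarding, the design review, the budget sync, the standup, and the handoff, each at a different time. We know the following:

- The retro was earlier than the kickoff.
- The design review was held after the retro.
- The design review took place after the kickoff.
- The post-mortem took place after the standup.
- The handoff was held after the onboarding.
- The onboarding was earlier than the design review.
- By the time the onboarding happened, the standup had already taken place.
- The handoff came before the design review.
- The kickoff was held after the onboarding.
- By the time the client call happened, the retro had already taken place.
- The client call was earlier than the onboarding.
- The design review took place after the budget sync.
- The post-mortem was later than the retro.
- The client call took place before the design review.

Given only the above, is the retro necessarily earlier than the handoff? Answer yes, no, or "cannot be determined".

Chain the constraints: the retro → the client call → the onboarding → the handoff. Each link is directly stated, so the retro comes before the handoff.

yes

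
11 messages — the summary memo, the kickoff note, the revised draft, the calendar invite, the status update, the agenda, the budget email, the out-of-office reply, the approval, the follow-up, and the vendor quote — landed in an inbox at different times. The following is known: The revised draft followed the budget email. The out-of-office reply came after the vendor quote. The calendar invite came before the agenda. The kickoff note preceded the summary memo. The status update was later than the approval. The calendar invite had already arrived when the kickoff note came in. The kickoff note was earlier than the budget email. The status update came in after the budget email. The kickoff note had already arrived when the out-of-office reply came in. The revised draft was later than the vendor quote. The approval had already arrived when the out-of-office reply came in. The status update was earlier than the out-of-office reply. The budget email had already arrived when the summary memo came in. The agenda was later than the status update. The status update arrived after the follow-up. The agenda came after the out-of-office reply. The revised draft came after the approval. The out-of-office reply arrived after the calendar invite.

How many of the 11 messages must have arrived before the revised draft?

5

Directly stated before the revised draft: the approval, the budget email, and the vendor quote.
The calendar invite reaches the revised draft via the calendar invite → the kickoff note → the budget email → the revised draft.
The kickoff note reaches the revised draft via the kickoff note → the budget email → the revised draft.
No chain forces the agenda (or any of the others) ahead of the revised draft.
That's the approval, the budget email, the calendar invite, the kickoff note, and the vendor quote — 5 in all.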